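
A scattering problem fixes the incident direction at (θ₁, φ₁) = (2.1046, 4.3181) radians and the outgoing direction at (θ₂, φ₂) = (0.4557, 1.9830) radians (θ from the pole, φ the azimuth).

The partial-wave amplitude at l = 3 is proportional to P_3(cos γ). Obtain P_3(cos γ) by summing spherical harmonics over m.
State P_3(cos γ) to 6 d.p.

Expand P_3 via completeness: Σ_{m} conj(Y_{3,m}) at Ω₁ times Y_{3,m} at Ω₂ —
  [-3]  conj(Y_{3,-3})(Ω₁) = (0.246412, 0.100693) ; Y_{3,-3}(Ω₂) = (0.033595, 0.011665) ; Δ = (0.007104, 0.006257)
  [-2]  conj(Y_{3,-2})(Ω₁) = (0.271634, -0.273367) ; Y_{3,-2}(Ω₂) = (-0.120684, 0.130486) ; Δ = (0.002889, 0.068436)
  [-1]  conj(Y_{3,-1})(Ω₁) = (-0.031470, -0.075635) ; Y_{3,-1}(Ω₂) = (-0.172744, -0.395065) ; Δ = (-0.024444, 0.025498)
  [+0]  conj(Y_{3,0})(Ω₁) = (0.323845, -0.000000) ; Y_{3,0}(Ω₂) = (0.345684, 0.000000) ; Δ = (0.111948, 0.000000)
  [+1]  conj(Y_{3,1})(Ω₁) = (0.031470, -0.075635) ; Y_{3,1}(Ω₂) = (0.172744, -0.395065) ; Δ = (-0.024444, -0.025498)
  [+2]  conj(Y_{3,2})(Ω₁) = (0.271634, 0.273367) ; Y_{3,2}(Ω₂) = (-0.120684, -0.130486) ; Δ = (0.002889, -0.068436)
  [+3]  conj(Y_{3,3})(Ω₁) = (-0.246412, 0.100693) ; Y_{3,3}(Ω₂) = (-0.033595, 0.011665) ; Δ = (0.007104, -0.006257)
Σ over m = (0.083045, 0.000000); ×(4π/7) → (0.149081, 0.000000). Real part: 0.149081

0.149081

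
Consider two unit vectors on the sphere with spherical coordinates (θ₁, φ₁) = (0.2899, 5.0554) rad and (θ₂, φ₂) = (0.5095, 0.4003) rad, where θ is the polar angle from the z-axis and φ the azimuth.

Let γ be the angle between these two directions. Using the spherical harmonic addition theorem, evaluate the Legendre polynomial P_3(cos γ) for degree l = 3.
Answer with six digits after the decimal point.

Summing Y*_{l m}(θ₁,φ₁)·Y_{l m}(θ₂,φ₂) over m ∈ [−3, 3]; prefactor 4π/(2·3+1) = 1.795196:
  term(m=-3) = +0.000081+0.000465i   from Y*(Ω₁)=-0.008350+0.005025i, Y(Ω₂)=+0.017501-0.045136i
  term(m=-2) = -0.016873+0.001942i   from Y*(Ω₁)=-0.061922-0.050693i, Y(Ω₂)=+0.147779-0.152342i
  term(m=-1) = -0.008416-0.146748i   from Y*(Ω₁)=+0.111588-0.312460i, Y(Ω₂)=+0.407998-0.172643i
  term(m=+0) = +0.150276+0.000000i   from Y*(Ω₁)=+0.569103-0.000000i, Y(Ω₂)=+0.264058+0.000000i
  term(m=+1) = -0.008416+0.146748i   from Y*(Ω₁)=-0.111588-0.312460i, Y(Ω₂)=-0.407998-0.172643i
  term(m=+2) = -0.016873-0.001942i   from Y*(Ω₁)=-0.061922+0.050693i, Y(Ω₂)=+0.147779+0.152342i
  term(m=+3) = +0.000081-0.000465i   from Y*(Ω₁)=+0.008350+0.005025i, Y(Ω₂)=-0.017501-0.045136i
Total Σ_m = +0.099858-0.000000i. Multiply by 1.795196: +0.179265-0.000000i. P_3(cos γ) = 0.179265

0.179265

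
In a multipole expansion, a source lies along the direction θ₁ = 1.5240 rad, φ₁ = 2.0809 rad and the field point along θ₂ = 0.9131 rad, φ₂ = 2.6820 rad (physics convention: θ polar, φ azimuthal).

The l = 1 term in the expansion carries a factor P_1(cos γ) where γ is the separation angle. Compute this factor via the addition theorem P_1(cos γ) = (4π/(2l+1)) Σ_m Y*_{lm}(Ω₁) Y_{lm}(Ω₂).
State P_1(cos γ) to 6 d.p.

Term-by-term m-sum for l=1 (normalisation 4π/3 = 4.188790):
  m=-1: Y*=-0.16851 + 0.30118j  Y=-0.24505 - 0.12129j  product 0.07782 - 0.05337j
  m=+0: Y*=0.02286 + 0.00000j  Y=0.29868 + 0.00000j  product 0.00683 + 0.00000j
  m=+1: Y*=0.16851 + 0.30118j  Y=0.24505 - 0.12129j  product 0.07782 + 0.05337j
Total Σ_m = 0.16247 + 0.00000j. Multiply by 4.188790: 0.68056 + 0.00000j. P_1(cos γ) = 0.680562

0.680562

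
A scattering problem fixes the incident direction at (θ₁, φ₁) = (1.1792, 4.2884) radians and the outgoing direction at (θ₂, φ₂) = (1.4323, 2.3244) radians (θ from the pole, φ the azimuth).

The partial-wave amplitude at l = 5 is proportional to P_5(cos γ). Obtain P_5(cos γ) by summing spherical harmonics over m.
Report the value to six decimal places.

-0.345691

Addition theorem: P_5(cos γ) = (4π/11) Σ_m Y*_{lm}(Ω₁) Y_{lm}(Ω₂), m = −5…5:
  [-5]  conj(Y_{5,-5})(Ω₁) = -0.267080+0.163436i ; Y_{5,-5}(Ω₂) = +0.259319+0.358346i ; Δ = -0.127826-0.053325i
  [-4]  conj(Y_{5,-4})(Ω₁) = -0.051040-0.405664i ; Y_{5,-4}(Ω₂) = -0.193399-0.024730i ; Δ = -0.000161+0.079717i
  [-3]  conj(Y_{5,-3})(Ω₁) = +0.081196+0.025013i ; Y_{5,-3}(Ω₂) = -0.214751+0.177247i ; Δ = -0.021870+0.009020i
  [-2]  conj(Y_{5,-2})(Ω₁) = +0.205805-0.233321i ; Y_{5,-2}(Ω₂) = +0.013751-0.215951i ; Δ = -0.047556-0.047652i
  [-1]  conj(Y_{5,-1})(Ω₁) = +0.072312+0.160207i ; Y_{5,-1}(Ω₂) = -0.160799-0.171364i ; Δ = +0.015826-0.038153i
  [+0]  conj(Y_{5,0})(Ω₁) = +0.274066-0.000000i ; Y_{5,0}(Ω₂) = +0.221011+0.000000i ; Δ = +0.060572+0.000000i
  [+1]  conj(Y_{5,1})(Ω₁) = -0.072312+0.160207i ; Y_{5,1}(Ω₂) = +0.160799-0.171364i ; Δ = +0.015826+0.038153i
  [+2]  conj(Y_{5,2})(Ω₁) = +0.205805+0.233321i ; Y_{5,2}(Ω₂) = +0.013751+0.215951i ; Δ = -0.047556+0.047652i
  [+3]  conj(Y_{5,3})(Ω₁) = -0.081196+0.025013i ; Y_{5,3}(Ω₂) = +0.214751+0.177247i ; Δ = -0.021870-0.009020i
  [+4]  conj(Y_{5,4})(Ω₁) = -0.051040+0.405664i ; Y_{5,4}(Ω₂) = -0.193399+0.024730i ; Δ = -0.000161-0.079717i
  [+5]  conj(Y_{5,5})(Ω₁) = +0.267080+0.163436i ; Y_{5,5}(Ω₂) = -0.259319+0.358346i ; Δ = -0.127826+0.053325i
Total Σ_m = -0.302601+0.000000i. Multiply by 1.142397: -0.345691+0.000000i. P_5(cos γ) = -0.345691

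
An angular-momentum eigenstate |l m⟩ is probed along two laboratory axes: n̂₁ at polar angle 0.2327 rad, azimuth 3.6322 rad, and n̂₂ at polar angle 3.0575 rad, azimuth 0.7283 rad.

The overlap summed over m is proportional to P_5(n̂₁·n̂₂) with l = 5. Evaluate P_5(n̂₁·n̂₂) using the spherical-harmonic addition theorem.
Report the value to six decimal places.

-0.833421

Term-by-term m-sum for l=5 (normalisation 4π/11 = 1.142397):
  term(m=-5) = (-0.000000, 0.000000)   from Y*(Ω₁)=(0.000234, -0.000192), Y(Ω₂)=(-0.000002, 0.000001)
  term(m=-4) = (-0.000000, 0.000000)   from Y*(Ω₁)=(-0.001542, 0.003733), Y(Ω₂)=(0.000071, 0.000016)
  term(m=-3) = (-0.000039, 0.000034)   from Y*(Ω₁)=(-0.003153, -0.031753), Y(Ω₂)=(-0.000937, -0.001330)
  term(m=-2) = (-0.003383, 0.001742)   from Y*(Ω₁)=(0.089742, 0.134154), Y(Ω₂)=(-0.002686, 0.023423)
  term(m=-1) = (-0.099009, 0.023987)   from Y*(Ω₁)=(-0.428040, -0.228645), Y(Ω₂)=(0.156670, -0.139728)
  term(m=+0) = (-0.524673, 0.000000)   from Y*(Ω₁)=(0.591767, -0.000000), Y(Ω₂)=(-0.886621, 0.000000)
  term(m=+1) = (-0.099009, -0.023987)   from Y*(Ω₁)=(0.428040, -0.228645), Y(Ω₂)=(-0.156670, -0.139728)
  term(m=+2) = (-0.003383, -0.001742)   from Y*(Ω₁)=(0.089742, -0.134154), Y(Ω₂)=(-0.002686, -0.023423)
  term(m=+3) = (-0.000039, -0.000034)   from Y*(Ω₁)=(0.003153, -0.031753), Y(Ω₂)=(0.000937, -0.001330)
  term(m=+4) = (-0.000000, -0.000000)   from Y*(Ω₁)=(-0.001542, -0.003733), Y(Ω₂)=(0.000071, -0.000016)
  term(m=+5) = (-0.000000, -0.000000)   from Y*(Ω₁)=(-0.000234, -0.000192), Y(Ω₂)=(0.000002, 0.000001)
Accumulated sum (-0.729536, -0.000000); after 4π/(2l+1) scaling, (-0.833421, -0.000000) ⇒ P_5 = -0.833421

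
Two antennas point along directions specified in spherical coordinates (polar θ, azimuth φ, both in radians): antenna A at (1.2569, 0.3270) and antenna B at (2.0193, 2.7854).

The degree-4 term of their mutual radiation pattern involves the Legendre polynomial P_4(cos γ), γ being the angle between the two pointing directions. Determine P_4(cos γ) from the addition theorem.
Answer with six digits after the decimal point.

Term-by-term m-sum for l=4 (normalisation 4π/9 = 1.396263):
  m=-4: 0.09409 + 0.34974j × 0.04245 + 0.28866j = -0.09696 + 0.04201j  (running Σ = -0.09696 + 0.04201j)
  m=-3: 0.18496 + 0.27636j × 0.19116 + 0.34807j = -0.06084 + 0.11721j  (running Σ = -0.15780 + 0.15922j)
  m=-2: -0.07990 - 0.06124j × 0.06499 + 0.05613j = -0.00175 - 0.00847j  (running Σ = -0.15956 + 0.15075j)
  m=-1: -0.30691 - 0.10410j × -0.29172 - 0.10854j = 0.07823 + 0.06368j  (running Σ = -0.08132 + 0.21443j)
  m=0: 0.04845 + 0.00000j × -0.14846 + 0.00000j = -0.00719 + 0.00000j  (running Σ = -0.08851 + 0.21443j)
  m=1: 0.30691 - 0.10410j × 0.29172 - 0.10854j = 0.07823 - 0.06368j  (running Σ = -0.01028 + 0.15075j)
  m=2: -0.07990 + 0.06124j × 0.06499 - 0.05613j = -0.00175 + 0.00847j  (running Σ = -0.01203 + 0.15922j)
  m=3: -0.18496 + 0.27636j × -0.19116 + 0.34807j = -0.06084 - 0.11721j  (running Σ = -0.07287 + 0.04201j)
  m=4: 0.09409 - 0.34974j × 0.04245 - 0.28866j = -0.09696 - 0.04201j  (running Σ = -0.16983 + 0.00000j)
Σ over m = -0.16983 + 0.00000j; ×(4π/9) → -0.23713 + 0.00000j. Real part: -0.237133

-0.237133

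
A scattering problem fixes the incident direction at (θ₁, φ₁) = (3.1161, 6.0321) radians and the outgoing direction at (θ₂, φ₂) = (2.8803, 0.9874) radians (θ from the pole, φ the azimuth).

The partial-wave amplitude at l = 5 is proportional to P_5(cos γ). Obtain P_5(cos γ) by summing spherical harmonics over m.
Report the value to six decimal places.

0.570217

Summing Y*_{l m}(θ₁,φ₁)·Y_{l m}(θ₂,φ₂) over m ∈ [−5, 5]; prefactor 4π/(2·5+1) = 1.142397:
  m=-5: Y*=(0.000000, -0.000000)  Y=(0.000119, 0.000521)  product (0.000000, 0.000000)
  m=-4: Y*=(-0.000000, 0.000001)  Y=(0.004363, -0.004565)  product (0.000000, 0.000000)
  m=-3: Y*=(0.000033, -0.000031)  Y=(-0.043421, -0.007874)  product (-0.000002, 0.000001)
  m=-2: Y*=(-0.001928, 0.001059)  Y=(0.077302, 0.180815)  product (-0.000340, -0.000267)
  m=-1: Y*=(0.063120, -0.016190)  Y=(0.283717, -0.429853)  product (0.010949, -0.031726)
  m=+0: Y*=(-0.931048, -0.000000)  Y=(-0.513323, 0.000000)  product (0.477928, 0.000000)
  m=+1: Y*=(-0.063120, -0.016190)  Y=(-0.283717, -0.429853)  product (0.010949, 0.031726)
  m=+2: Y*=(-0.001928, -0.001059)  Y=(0.077302, -0.180815)  product (-0.000340, 0.000267)
  m=+3: Y*=(-0.000033, -0.000031)  Y=(0.043421, -0.007874)  product (-0.000002, -0.000001)
  m=+4: Y*=(-0.000000, -0.000001)  Y=(0.004363, 0.004565)  product (0.000000, -0.000000)
  m=+5: Y*=(-0.000000, -0.000000)  Y=(-0.000119, 0.000521)  product (0.000000, -0.000000)
Σ over m = (0.499141, -0.000000); ×(4π/11) → (0.570217, -0.000000). Real part: 0.570217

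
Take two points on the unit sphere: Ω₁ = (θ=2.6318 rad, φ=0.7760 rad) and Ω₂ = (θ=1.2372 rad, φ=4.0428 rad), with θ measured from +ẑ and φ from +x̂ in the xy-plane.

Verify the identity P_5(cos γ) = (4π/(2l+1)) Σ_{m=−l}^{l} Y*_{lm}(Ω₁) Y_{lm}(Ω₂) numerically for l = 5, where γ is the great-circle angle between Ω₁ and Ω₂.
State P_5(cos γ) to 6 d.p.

0.412884

Term-by-term m-sum for l=5 (normalisation 4π/11 = 1.142397):
  [-5]  conj(Y_{5,-5})(Ω₁) = -0.00950 - 0.00865j ; Y_{5,-5}(Ω₂) = 0.07162 - 0.34213j ; Δ = -0.00364 + 0.00263j
  [-4]  conj(Y_{5,-4})(Ω₁) = 0.07260 - 0.00273j ; Y_{5,-4}(Ω₂) = -0.34269 + 0.17117j ; Δ = -0.02441 + 0.01336j
  [-3]  conj(Y_{5,-3})(Ω₁) = -0.16173 + 0.17112j ; Y_{5,-3}(Ω₂) = -0.00926 - 0.00434j ; Δ = 0.00224 - 0.00088j
  [-2]  conj(Y_{5,-2})(Ω₁) = -0.00851 - 0.45280j ; Y_{5,-2}(Ω₂) = 0.07715 + 0.32710j ; Δ = 0.14746 - 0.03772j
  [-1]  conj(Y_{5,-1})(Ω₁) = 0.28145 + 0.27620j ; Y_{5,-1}(Ω₂) = 0.04877 - 0.06161j ; Δ = 0.03074 - 0.00387j
  [+0]  conj(Y_{5,0})(Ω₁) = 0.17997 + 0.00000j ; Y_{5,0}(Ω₂) = 0.31474 + 0.00000j ; Δ = 0.05665 + 0.00000j
  [+1]  conj(Y_{5,1})(Ω₁) = -0.28145 + 0.27620j ; Y_{5,1}(Ω₂) = -0.04877 - 0.06161j ; Δ = 0.03074 + 0.00387j
  [+2]  conj(Y_{5,2})(Ω₁) = -0.00851 + 0.45280j ; Y_{5,2}(Ω₂) = 0.07715 - 0.32710j ; Δ = 0.14746 + 0.03772j
  [+3]  conj(Y_{5,3})(Ω₁) = 0.16173 + 0.17112j ; Y_{5,3}(Ω₂) = 0.00926 - 0.00434j ; Δ = 0.00224 + 0.00088j
  [+4]  conj(Y_{5,4})(Ω₁) = 0.07260 + 0.00273j ; Y_{5,4}(Ω₂) = -0.34269 - 0.17117j ; Δ = -0.02441 - 0.01336j
  [+5]  conj(Y_{5,5})(Ω₁) = 0.00950 - 0.00865j ; Y_{5,5}(Ω₂) = -0.07162 - 0.34213j ; Δ = -0.00364 - 0.00263j
Total Σ_m = 0.36142 - 0.00000j. Multiply by 1.142397: 0.41288 - 0.00000j. P_5(cos γ) = 0.412884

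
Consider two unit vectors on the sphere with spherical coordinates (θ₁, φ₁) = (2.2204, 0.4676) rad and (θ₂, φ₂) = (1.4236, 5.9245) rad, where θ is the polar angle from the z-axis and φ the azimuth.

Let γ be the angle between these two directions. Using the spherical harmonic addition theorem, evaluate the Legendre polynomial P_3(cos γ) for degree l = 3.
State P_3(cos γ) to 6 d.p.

Summing Y*_{l m}(θ₁,φ₁)·Y_{l m}(θ₂,φ₂) over m ∈ [−3, 3]; prefactor 4π/(2·3+1) = 1.795196:
  term(m=-3) = -0.067072+0.052349i   from Y*(Ω₁)=+0.035228+0.207721i, Y(Ω₂)=+0.191742+0.355411i
  term(m=-2) = +0.004696-0.057301i   from Y*(Ω₁)=-0.232714-0.315450i, Y(Ω₂)=+0.110518+0.096419i
  term(m=-1) = -0.041262-0.044783i   from Y*(Ω₁)=+0.190525+0.096206i, Y(Ω₂)=-0.267145-0.100153i
  term(m=+0) = -0.041832+0.000000i   from Y*(Ω₁)=+0.264245-0.000000i, Y(Ω₂)=-0.158309+0.000000i
  term(m=+1) = -0.041262+0.044783i   from Y*(Ω₁)=-0.190525+0.096206i, Y(Ω₂)=+0.267145-0.100153i
  term(m=+2) = +0.004696+0.057301i   from Y*(Ω₁)=-0.232714+0.315450i, Y(Ω₂)=+0.110518-0.096419i
  term(m=+3) = -0.067072-0.052349i   from Y*(Ω₁)=-0.035228+0.207721i, Y(Ω₂)=-0.191742+0.355411i
Accumulated sum -0.249108+0.000000i; after 4π/(2l+1) scaling, -0.447198+0.000000i ⇒ P_3 = -0.447198

-0.447198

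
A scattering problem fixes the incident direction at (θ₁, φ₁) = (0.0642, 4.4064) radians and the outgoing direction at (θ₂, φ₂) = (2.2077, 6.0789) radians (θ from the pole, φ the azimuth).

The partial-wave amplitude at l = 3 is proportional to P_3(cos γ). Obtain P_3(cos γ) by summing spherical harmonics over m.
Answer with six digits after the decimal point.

Addition theorem: P_3(cos γ) = (4π/7) Σ_m Y*_{lm}(Ω₁) Y_{lm}(Ω₂), m = −3…3:
  term(m=-3) = +0.000007+0.000023i   from Y*(Ω₁)=+0.000088+0.000067i, Y(Ω₂)=+0.177337+0.124700i
  term(m=-2) = +0.001615-0.000333i   from Y*(Ω₁)=-0.003436+0.002412i, Y(Ω₂)=-0.360490-0.156068i
  term(m=-1) = -0.001672-0.016387i   from Y*(Ω₁)=-0.024855-0.078676i, Y(Ω₂)=+0.195491+0.040501i
  term(m=+0) = +0.201487+0.000000i   from Y*(Ω₁)=+0.737151-0.000000i, Y(Ω₂)=+0.273332+0.000000i
  term(m=+1) = -0.001672+0.016387i   from Y*(Ω₁)=+0.024855-0.078676i, Y(Ω₂)=-0.195491+0.040501i
  term(m=+2) = +0.001615+0.000333i   from Y*(Ω₁)=-0.003436-0.002412i, Y(Ω₂)=-0.360490+0.156068i
  term(m=+3) = +0.000007-0.000023i   from Y*(Ω₁)=-0.000088+0.000067i, Y(Ω₂)=-0.177337+0.124700i
Accumulated sum +0.201386+0.000000i; after 4π/(2l+1) scaling, +0.361528+0.000000i ⇒ P_3 = 0.361528

0.361528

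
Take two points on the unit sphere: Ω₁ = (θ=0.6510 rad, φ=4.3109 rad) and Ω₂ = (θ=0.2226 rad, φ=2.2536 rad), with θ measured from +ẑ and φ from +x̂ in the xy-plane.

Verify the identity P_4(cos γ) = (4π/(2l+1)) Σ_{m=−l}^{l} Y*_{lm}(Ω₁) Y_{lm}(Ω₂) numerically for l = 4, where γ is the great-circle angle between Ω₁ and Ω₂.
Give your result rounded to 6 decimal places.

Addition theorem: P_4(cos γ) = (4π/9) Σ_m Y*_{lm}(Ω₁) Y_{lm}(Ω₂), m = −4…4:
  term(m=-4) = -0.00002 + 0.00006j   from Y*(Ω₁)=-0.00210 - 0.05964j, Y(Ω₂)=-0.00096 - 0.00042j
  term(m=-3) = 0.00289 - 0.00032j   from Y*(Ω₁)=0.20686 + 0.07936j, Y(Ω₂)=0.01167 - 0.00604j
  term(m=-2) = -0.02188 - 0.03213j   from Y*(Ω₁)=-0.29261 + 0.30308j, Y(Ω₂)=-0.01880 + 0.09033j
  term(m=-1) = -0.05681 + 0.10740j   from Y*(Ω₁)=-0.12740 - 0.30007j, Y(Ω₂)=-0.23517 - 0.28915j
  term(m=+0) = -0.13515 + 0.00000j   from Y*(Ω₁)=-0.20829 + 0.00000j, Y(Ω₂)=0.64885 + 0.00000j
  term(m=+1) = -0.05681 - 0.10740j   from Y*(Ω₁)=0.12740 - 0.30007j, Y(Ω₂)=0.23517 - 0.28915j
  term(m=+2) = -0.02188 + 0.03213j   from Y*(Ω₁)=-0.29261 - 0.30308j, Y(Ω₂)=-0.01880 - 0.09033j
  term(m=+3) = 0.00289 + 0.00032j   from Y*(Ω₁)=-0.20686 + 0.07936j, Y(Ω₂)=-0.01167 - 0.00604j
  term(m=+4) = -0.00002 - 0.00006j   from Y*(Ω₁)=-0.00210 + 0.05964j, Y(Ω₂)=-0.00096 + 0.00042j
Accumulated sum -0.28677 - 0.00000j; after 4π/(2l+1) scaling, -0.40041 - 0.00000j ⇒ P_4 = -0.400410

-0.400410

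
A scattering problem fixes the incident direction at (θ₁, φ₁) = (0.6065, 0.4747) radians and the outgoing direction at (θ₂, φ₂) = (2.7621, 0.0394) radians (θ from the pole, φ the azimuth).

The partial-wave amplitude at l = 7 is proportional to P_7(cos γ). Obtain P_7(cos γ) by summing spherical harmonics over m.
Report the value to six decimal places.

Term-by-term m-sum for l=7 (normalisation 4π/15 = 0.837758):
  m=-7: -0.009614-0.001763i × +0.000461-0.000130i = -0.000005+0.000000i  (running Σ = -0.000005+0.000000i)
  m=-6: -0.050468+0.015247i × -0.004367+0.001052i = +0.000204-0.000120i  (running Σ = +0.000200-0.000119i)
  m=-5: -0.123477+0.119276i × +0.025646-0.005119i = -0.002556+0.003691i  (running Σ = -0.002357+0.003572i)
  m=-4: -0.118441+0.348052i × -0.104164+0.016553i = +0.006576-0.038215i  (running Σ = +0.004219-0.034643i)
  m=-3: +0.070729+0.478683i × +0.293228-0.034822i = +0.037408+0.137900i  (running Σ = +0.041628+0.103257i)
  m=-2: +0.143780+0.200804i × -0.527665+0.041666i = -0.084234-0.099966i  (running Σ = -0.042606+0.003291i)
  m=-1: -0.241771-0.124245i × +0.437937-0.017264i = -0.108026-0.050237i  (running Σ = -0.150632-0.046947i)
  m=0: -0.347244-0.000000i × +0.226070+0.000000i = -0.078502-0.000000i  (running Σ = -0.229134-0.046947i)
  m=1: +0.241771-0.124245i × -0.437937-0.017264i = -0.108026+0.050237i  (running Σ = -0.337159+0.003291i)
  m=2: +0.143780-0.200804i × -0.527665-0.041666i = -0.084234+0.099966i  (running Σ = -0.421393+0.103257i)
  m=3: -0.070729+0.478683i × -0.293228-0.034822i = +0.037408-0.137900i  (running Σ = -0.383985-0.034643i)
  m=4: -0.118441-0.348052i × -0.104164-0.016553i = +0.006576+0.038215i  (running Σ = -0.377409+0.003572i)
  m=5: +0.123477+0.119276i × -0.025646-0.005119i = -0.002556-0.003691i  (running Σ = -0.379965-0.000119i)
  m=6: -0.050468-0.015247i × -0.004367-0.001052i = +0.000204+0.000120i  (running Σ = -0.379761+0.000000i)
  m=7: +0.009614-0.001763i × -0.000461-0.000130i = -0.000005-0.000000i  (running Σ = -0.379766-0.000000i)
Total Σ_m = -0.379766-0.000000i. Multiply by 0.837758: -0.318152-0.000000i. P_7(cos γ) = -0.318152

-0.318152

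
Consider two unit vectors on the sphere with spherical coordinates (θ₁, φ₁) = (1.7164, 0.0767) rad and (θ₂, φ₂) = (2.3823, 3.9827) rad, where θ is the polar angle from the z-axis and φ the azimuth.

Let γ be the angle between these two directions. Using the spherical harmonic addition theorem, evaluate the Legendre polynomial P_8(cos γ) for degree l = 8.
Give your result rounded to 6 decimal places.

-0.276743

Expand P_8 via completeness: Σ_{m} conj(Y_{8,m}) at Ω₁ times Y_{8,m} at Ω₂ —
  m=-8: 0.38703 + 0.27258j × 0.02346 - 0.01121j = 0.01213 + 0.00206j  (running Σ = 0.01213 + 0.00206j)
  m=-7: -0.23860 - 0.14202j × 0.10111 + 0.04221j = -0.01813 - 0.02443j  (running Σ = -0.00600 - 0.02237j)
  m=-6: -0.21649 - 0.10732j × 0.09058 + 0.26081j = 0.00838 - 0.06618j  (running Σ = 0.00238 - 0.08856j)
  m=-5: 0.27847 + 0.11236j × -0.21652 + 0.38996j = -0.10411 + 0.08426j  (running Σ = -0.10173 - 0.00429j)
  m=-4: 0.14881 + 0.04714j × -0.39360 + 0.08919j = -0.06277 - 0.00528j  (running Σ = -0.16450 - 0.00958j)
  m=-3: -0.29520 - 0.06915j × -0.01950 - 0.01387j = 0.00480 + 0.00544j  (running Σ = -0.15970 - 0.00413j)
  m=-2: -0.11463 - 0.01772j × 0.04071 + 0.36391j = 0.00178 - 0.04244j  (running Σ = -0.15792 - 0.04657j)
  m=-1: 0.30164 + 0.02318j × -0.13845 + 0.15481j = -0.04535 + 0.04349j  (running Σ = -0.20327 - 0.00308j)
  m=0: 0.10392 + 0.00000j × 0.30948 + 0.00000j = 0.03216 + 0.00000j  (running Σ = -0.17111 - 0.00308j)
  m=1: -0.30164 + 0.02318j × 0.13845 + 0.15481j = -0.04535 - 0.04349j  (running Σ = -0.21646 - 0.04657j)
  m=2: -0.11463 + 0.01772j × 0.04071 - 0.36391j = 0.00178 + 0.04244j  (running Σ = -0.21468 - 0.00413j)
  m=3: 0.29520 - 0.06915j × 0.01950 - 0.01387j = 0.00480 - 0.00544j  (running Σ = -0.20988 - 0.00958j)
  m=4: 0.14881 - 0.04714j × -0.39360 - 0.08919j = -0.06277 + 0.00528j  (running Σ = -0.27266 - 0.00429j)
  m=5: -0.27847 + 0.11236j × 0.21652 + 0.38996j = -0.10411 - 0.08426j  (running Σ = -0.37677 - 0.08856j)
  m=6: -0.21649 + 0.10732j × 0.09058 - 0.26081j = 0.00838 + 0.06618j  (running Σ = -0.36839 - 0.02237j)
  m=7: 0.23860 - 0.14202j × -0.10111 + 0.04221j = -0.01813 + 0.02443j  (running Σ = -0.38652 + 0.00206j)
  m=8: 0.38703 - 0.27258j × 0.02346 + 0.01121j = 0.01213 - 0.00206j  (running Σ = -0.37438 - 0.00000j)
Total Σ_m = -0.37438 - 0.00000j. Multiply by 0.739198: -0.27674 - 0.00000j. P_8(cos γ) = -0.276743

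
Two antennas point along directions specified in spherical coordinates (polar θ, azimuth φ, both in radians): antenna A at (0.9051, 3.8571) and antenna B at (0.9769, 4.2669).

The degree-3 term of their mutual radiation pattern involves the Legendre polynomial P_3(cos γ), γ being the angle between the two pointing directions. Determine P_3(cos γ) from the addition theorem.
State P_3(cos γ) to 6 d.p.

Summing Y*_{l m}(θ₁,φ₁)·Y_{l m}(θ₂,φ₂) over m ∈ [−3, 3]; prefactor 4π/(2·3+1) = 1.795196:
  [-3]  conj(Y_{3,-3})(Ω₁) = +0.110509-0.170255i ; Y_{3,-3}(Ω₂) = +0.231010-0.055146i ; Δ = +0.016140-0.045425i
  [-2]  conj(Y_{3,-2})(Ω₁) = +0.054397+0.386619i ; Y_{3,-2}(Ω₂) = -0.246941-0.305483i ; Δ = +0.104673-0.112089i
  [-1]  conj(Y_{3,-1})(Ω₁) = -0.174038-0.151265i ; Y_{3,-1}(Ω₂) = -0.065292+0.136737i ; Δ = +0.032047-0.013921i
  [+0]  conj(Y_{3,0})(Ω₁) = -0.251866-0.000000i ; Y_{3,0}(Ω₂) = -0.299515+0.000000i ; Δ = +0.075438+0.000000i
  [+1]  conj(Y_{3,1})(Ω₁) = +0.174038-0.151265i ; Y_{3,1}(Ω₂) = +0.065292+0.136737i ; Δ = +0.032047+0.013921i
  [+2]  conj(Y_{3,2})(Ω₁) = +0.054397-0.386619i ; Y_{3,2}(Ω₂) = -0.246941+0.305483i ; Δ = +0.104673+0.112089i
  [+3]  conj(Y_{3,3})(Ω₁) = -0.110509-0.170255i ; Y_{3,3}(Ω₂) = -0.231010-0.055146i ; Δ = +0.016140+0.045425i
Accumulated sum +0.381157+0.000000i; after 4π/(2l+1) scaling, +0.684251+0.000000i ⇒ P_3 = 0.684251

0.684251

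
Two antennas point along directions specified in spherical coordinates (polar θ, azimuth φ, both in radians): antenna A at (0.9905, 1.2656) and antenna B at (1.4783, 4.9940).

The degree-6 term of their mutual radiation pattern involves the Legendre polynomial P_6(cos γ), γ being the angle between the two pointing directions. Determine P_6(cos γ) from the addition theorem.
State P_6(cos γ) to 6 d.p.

Addition theorem: P_6(cos γ) = (4π/13) Σ_m Y*_{lm}(Ω₁) Y_{lm}(Ω₂), m = −6…6:
  m=-6: (0.042549, 0.159700) × (0.055835, 0.467503) = (-0.072284, 0.028809)  (running Σ = (-0.072284, 0.028809))
  m=-5: (0.374959, 0.016815) × (0.149293, 0.024513) = (0.055567, 0.011702)  (running Σ = (-0.016718, 0.040510))
  m=-4: (0.138040, -0.378149) × (-0.136617, 0.286945) = (0.089649, 0.091271)  (running Σ = (0.072932, 0.131782))
  m=-3: (-0.050787, -0.039028) × (0.129094, 0.114593) = (-0.002084, -0.010858)  (running Σ = (0.070848, 0.120924))
  m=-2: (0.266715, -0.186568) × (-0.231766, 0.146348) = (-0.034512, 0.082273)  (running Σ = (0.036336, 0.203197))
  m=-1: (-0.058811, -0.186679) × (0.049978, 0.172756) = (0.029311, -0.019490)  (running Σ = (0.065646, 0.183707))
  m=0: (0.278048, -0.000000) × (-0.262351, 0.000000) = (-0.072946, 0.000000)  (running Σ = (-0.007300, 0.183707))
  m=1: (0.058811, -0.186679) × (-0.049978, 0.172756) = (0.029311, 0.019490)  (running Σ = (0.022011, 0.203197))
  m=2: (0.266715, 0.186568) × (-0.231766, -0.146348) = (-0.034512, -0.082273)  (running Σ = (-0.012501, 0.120924))
  m=3: (0.050787, -0.039028) × (-0.129094, 0.114593) = (-0.002084, 0.010858)  (running Σ = (-0.014585, 0.131782))
  m=4: (0.138040, 0.378149) × (-0.136617, -0.286945) = (0.089649, -0.091271)  (running Σ = (0.075065, 0.040510))
  m=5: (-0.374959, 0.016815) × (-0.149293, 0.024513) = (0.055567, -0.011702)  (running Σ = (0.130631, 0.028809))
  m=6: (0.042549, -0.159700) × (0.055835, -0.467503) = (-0.072284, -0.028809)  (running Σ = (0.058347, -0.000000))
Accumulated sum (0.058347, -0.000000); after 4π/(2l+1) scaling, (0.056401, -0.000000) ⇒ P_6 = 0.056401

0.056401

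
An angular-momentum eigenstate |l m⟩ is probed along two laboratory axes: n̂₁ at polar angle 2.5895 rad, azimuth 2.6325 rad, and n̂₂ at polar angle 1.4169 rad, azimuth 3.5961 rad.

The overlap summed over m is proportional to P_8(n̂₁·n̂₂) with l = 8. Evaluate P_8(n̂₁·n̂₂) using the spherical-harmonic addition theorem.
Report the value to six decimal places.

0.043251

Summing Y*_{l m}(θ₁,φ₁)·Y_{l m}(θ₂,φ₂) over m ∈ [−8, 8]; prefactor 4π/(2·8+1) = 0.739198:
  m=-8: (-0.001761, 0.002367) × (-0.412529, 0.222410) = (0.000200, -0.001368)  (running Σ = (0.000200, -0.001368))
  m=-7: (-0.017480, 0.007849) × (0.290570, -0.011617) = (-0.004988, 0.002484)  (running Σ = (-0.004788, 0.001115))
  m=-6: (-0.077061, -0.006724) × (0.207737, 0.091415) = (-0.015394, -0.008441)  (running Σ = (-0.020182, -0.007326))
  m=-5: (-0.179017, -0.121457) × (-0.200742, -0.237489) = (0.007091, 0.066896)  (running Σ = (-0.013090, 0.059570))
  m=-4: (-0.187429, -0.373060) × (-0.033547, -0.132912) = (-0.043297, 0.037426)  (running Σ = (-0.056387, 0.096996))
  m=-3: (0.021691, -0.498130) × (-0.064095, 0.304786) = (0.150433, 0.038539)  (running Σ = (0.094046, 0.135535))
  m=-2: (0.104846, -0.170010) × (-0.058391, 0.074960) = (0.006622, 0.017786)  (running Σ = (0.100668, 0.153322))
  m=-1: (-0.287384, 0.160409) × (0.278052, -0.135863) = (-0.058114, 0.083647)  (running Σ = (0.042554, 0.236969))
  m=0: (-0.322881, -0.000000) × (0.082375, 0.000000) = (-0.026597, -0.000000)  (running Σ = (0.015956, 0.236969))
  m=1: (0.287384, 0.160409) × (-0.278052, -0.135863) = (-0.058114, -0.083647)  (running Σ = (-0.042158, 0.153322))
  m=2: (0.104846, 0.170010) × (-0.058391, -0.074960) = (0.006622, -0.017786)  (running Σ = (-0.035536, 0.135535))
  m=3: (-0.021691, -0.498130) × (0.064095, 0.304786) = (0.150433, -0.038539)  (running Σ = (0.114897, 0.096996))
  m=4: (-0.187429, 0.373060) × (-0.033547, 0.132912) = (-0.043297, -0.037426)  (running Σ = (0.071601, 0.059570))
  m=5: (0.179017, -0.121457) × (0.200742, -0.237489) = (0.007091, -0.066896)  (running Σ = (0.078692, -0.007326))
  m=6: (-0.077061, 0.006724) × (0.207737, -0.091415) = (-0.015394, 0.008441)  (running Σ = (0.063298, 0.001115))
  m=7: (0.017480, 0.007849) × (-0.290570, -0.011617) = (-0.004988, -0.002484)  (running Σ = (0.058310, -0.001368))
  m=8: (-0.001761, -0.002367) × (-0.412529, -0.222410) = (0.000200, 0.001368)  (running Σ = (0.058510, 0.000000))
Σ over m = (0.058510, 0.000000); ×(4π/17) → (0.043251, 0.000000). Real part: 0.043251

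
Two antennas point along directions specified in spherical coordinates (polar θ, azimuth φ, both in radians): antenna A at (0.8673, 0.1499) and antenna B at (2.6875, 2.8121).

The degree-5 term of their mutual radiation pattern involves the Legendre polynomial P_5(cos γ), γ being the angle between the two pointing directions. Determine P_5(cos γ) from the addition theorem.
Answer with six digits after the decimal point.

Expand P_5 via completeness: Σ_{m} conj(Y_{5,m}) at Ω₁ times Y_{5,m} at Ω₂ —
  m=-5: Y*=+0.087622+0.081546i  Y=+0.000577-0.007515i  product +0.000663-0.000611i
  m=-4: Y*=+0.265078+0.181194i  Y=-0.012215-0.047279i  product +0.005329-0.014746i
  m=-3: Y*=+0.382183+0.184474i  Y=-0.100655-0.152857i  product -0.010270-0.076988i
  m=-2: Y*=+0.155563+0.048087i  Y=-0.329636-0.255297i  product -0.039003-0.055566i
  m=-1: Y*=-0.285249-0.043082i  Y=-0.450637-0.154099i  product +0.121905+0.063371i
  m=+0: Y*=-0.246663-0.000000i  Y=+0.046521+0.000000i  product -0.011475-0.000000i
  m=+1: Y*=+0.285249-0.043082i  Y=+0.450637-0.154099i  product +0.121905-0.063371i
  m=+2: Y*=+0.155563-0.048087i  Y=-0.329636+0.255297i  product -0.039003+0.055566i
  m=+3: Y*=-0.382183+0.184474i  Y=+0.100655-0.152857i  product -0.010270+0.076988i
  m=+4: Y*=+0.265078-0.181194i  Y=-0.012215+0.047279i  product +0.005329+0.014746i
  m=+5: Y*=-0.087622+0.081546i  Y=-0.000577-0.007515i  product +0.000663+0.000611i
Accumulated sum +0.145773-0.000000i; after 4π/(2l+1) scaling, +0.166531-0.000000i ⇒ P_5 = 0.166531

0.166531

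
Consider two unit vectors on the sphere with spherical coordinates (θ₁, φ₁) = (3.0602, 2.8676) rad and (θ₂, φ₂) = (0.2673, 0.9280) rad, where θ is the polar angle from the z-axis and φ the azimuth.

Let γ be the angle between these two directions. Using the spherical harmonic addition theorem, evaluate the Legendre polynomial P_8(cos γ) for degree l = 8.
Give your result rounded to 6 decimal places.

Addition theorem: P_8(cos γ) = (4π/17) Σ_m Y*_{lm}(Ω₁) Y_{lm}(Ω₂), m = −8…8:
  [-8]  conj(Y_{8,-8})(Ω₁) = (-0.000000, -0.000000) ; Y_{8,-8}(Ω₂) = (0.000005, -0.000011) ; Δ = (-0.000000, 0.000000)
  [-7]  conj(Y_{8,-7})(Ω₁) = (-0.000000, -0.000000) ; Y_{8,-7}(Ω₂) = (0.000174, -0.000038) ; Δ = (-0.000000, -0.000000)
  [-6]  conj(Y_{8,-6})(Ω₁) = (-0.000000, -0.000002) ; Y_{8,-6}(Ω₂) = (0.001250, 0.001086) ; Δ = (0.000000, -0.000000)
  [-5]  conj(Y_{8,-5})(Ω₁) = (0.000007, -0.000034) ; Y_{8,-5}(Ω₂) = (-0.000799, 0.011014) ; Δ = (0.000000, 0.000000)
  [-4]  conj(Y_{8,-4})(Ω₁) = (0.000266, -0.000517) ; Y_{8,-4}(Ω₂) = (-0.045816, 0.029393) ; Δ = (0.000003, 0.000031)
  [-3]  conj(Y_{8,-3})(Ω₁) = (0.004987, -0.005366) ; Y_{8,-3}(Ω₂) = (-0.182671, -0.068256) ; Δ = (-0.001277, 0.000640)
  [-2]  conj(Y_{8,-2})(Ω₁) = (0.056142, -0.034266) ; Y_{8,-2}(Ω₂) = (-0.133364, -0.454860) ; Δ = (-0.023073, -0.020967)
  [-1]  conj(Y_{8,-1})(Ω₁) = (0.364263, -0.102380) ; Y_{8,-1}(Ω₂) = (0.382540, -0.510803) ; Δ = (0.087049, -0.225231)
  [+0]  conj(Y_{8,0})(Ω₁) = (1.028455, -0.000000) ; Y_{8,0}(Ω₂) = (0.081884, 0.000000) ; Δ = (0.084214, 0.000000)
  [+1]  conj(Y_{8,1})(Ω₁) = (-0.364263, -0.102380) ; Y_{8,1}(Ω₂) = (-0.382540, -0.510803) ; Δ = (0.087049, 0.225231)
  [+2]  conj(Y_{8,2})(Ω₁) = (0.056142, 0.034266) ; Y_{8,2}(Ω₂) = (-0.133364, 0.454860) ; Δ = (-0.023073, 0.020967)
  [+3]  conj(Y_{8,3})(Ω₁) = (-0.004987, -0.005366) ; Y_{8,3}(Ω₂) = (0.182671, -0.068256) ; Δ = (-0.001277, -0.000640)
  [+4]  conj(Y_{8,4})(Ω₁) = (0.000266, 0.000517) ; Y_{8,4}(Ω₂) = (-0.045816, -0.029393) ; Δ = (0.000003, -0.000031)
  [+5]  conj(Y_{8,5})(Ω₁) = (-0.000007, -0.000034) ; Y_{8,5}(Ω₂) = (0.000799, 0.011014) ; Δ = (0.000000, -0.000000)
  [+6]  conj(Y_{8,6})(Ω₁) = (-0.000000, 0.000002) ; Y_{8,6}(Ω₂) = (0.001250, -0.001086) ; Δ = (0.000000, 0.000000)
  [+7]  conj(Y_{8,7})(Ω₁) = (0.000000, -0.000000) ; Y_{8,7}(Ω₂) = (-0.000174, -0.000038) ; Δ = (-0.000000, 0.000000)
  [+8]  conj(Y_{8,8})(Ω₁) = (-0.000000, 0.000000) ; Y_{8,8}(Ω₂) = (0.000005, 0.000011) ; Δ = (-0.000000, -0.000000)
Σ over m = (0.209617, 0.000000); ×(4π/17) → (0.154949, 0.000000). Real part: 0.154949

0.154949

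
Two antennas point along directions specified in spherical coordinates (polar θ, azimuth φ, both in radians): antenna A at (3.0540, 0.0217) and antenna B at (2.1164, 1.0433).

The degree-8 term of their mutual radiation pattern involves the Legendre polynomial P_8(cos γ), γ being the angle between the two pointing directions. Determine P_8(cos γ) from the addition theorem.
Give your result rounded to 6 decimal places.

0.091016

Addition theorem: P_8(cos γ) = (4π/17) Σ_m Y*_{lm}(Ω₁) Y_{lm}(Ω₂), m = −8…8:
  m=-8: Y*=(0.000000, 0.000000)  Y=(-0.069468, -0.129483)  product (-0.000000, -0.000000)
  m=-7: Y*=(-0.000000, -0.000000)  Y=(-0.186771, 0.304029)  product (0.000000, -0.000000)
  m=-6: Y*=(0.000002, 0.000000)  Y=(0.446238, 0.010437)  product (0.000001, 0.000000)
  m=-5: Y*=(-0.000049, -0.000005)  Y=(-0.096693, -0.175279)  product (0.000004, 0.000009)
  m=-4: Y*=(0.000774, 0.000067)  Y=(0.119440, -0.199624)  product (0.000106, -0.000146)
  m=-3: Y*=(-0.009071, -0.000591)  Y=(-0.332188, -0.003884)  product (0.003011, 0.000232)
  m=-2: Y*=(0.075635, 0.003285)  Y=(-0.035934, -0.063376)  product (-0.002510, -0.004911)
  m=-1: Y*=(-0.403234, -0.008752)  Y=(-0.173021, 0.297002)  product (0.072367, -0.118247)
  m=+0: Y*=(1.007889, -0.000000)  Y=(-0.022652, 0.000000)  product (-0.022831, 0.000000)
  m=+1: Y*=(0.403234, -0.008752)  Y=(0.173021, 0.297002)  product (0.072367, 0.118247)
  m=+2: Y*=(0.075635, -0.003285)  Y=(-0.035934, 0.063376)  product (-0.002510, 0.004911)
  m=+3: Y*=(0.009071, -0.000591)  Y=(0.332188, -0.003884)  product (0.003011, -0.000232)
  m=+4: Y*=(0.000774, -0.000067)  Y=(0.119440, 0.199624)  product (0.000106, 0.000146)
  m=+5: Y*=(0.000049, -0.000005)  Y=(0.096693, -0.175279)  product (0.000004, -0.000009)
  m=+6: Y*=(0.000002, -0.000000)  Y=(0.446238, -0.010437)  product (0.000001, -0.000000)
  m=+7: Y*=(0.000000, -0.000000)  Y=(0.186771, 0.304029)  product (0.000000, 0.000000)
  m=+8: Y*=(0.000000, -0.000000)  Y=(-0.069468, 0.129483)  product (-0.000000, 0.000000)
Accumulated sum (0.123127, 0.000000); after 4π/(2l+1) scaling, (0.091016, 0.000000) ⇒ P_8 = 0.091016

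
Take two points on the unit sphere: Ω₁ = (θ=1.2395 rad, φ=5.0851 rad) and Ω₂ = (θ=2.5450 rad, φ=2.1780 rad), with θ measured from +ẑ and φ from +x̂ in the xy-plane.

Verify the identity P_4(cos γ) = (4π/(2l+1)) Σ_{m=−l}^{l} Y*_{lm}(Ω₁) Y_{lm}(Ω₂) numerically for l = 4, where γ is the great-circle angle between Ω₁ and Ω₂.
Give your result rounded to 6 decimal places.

-0.272398

Expand P_4 via completeness: Σ_{m} conj(Y_{4,m}) at Ω₁ times Y_{4,m} at Ω₂ —
  m=-4: Y*=(0.028261, 0.352716)  Y=(-0.033357, -0.028833)  product (0.009227, -0.012581)
  m=-3: Y*=(-0.309587, 0.150566)  Y=(-0.177882, 0.045575)  product (0.048208, -0.040892)
  m=-2: Y*=(0.057017, 0.052631)  Y=(-0.139641, 0.375092)  product (-0.027703, 0.014037)
  m=-1: Y*=(-0.119720, 0.306200)  Y=(0.224625, 0.323310)  product (-0.125889, 0.030073)
  m=+0: Y*=(0.023038, -0.000000)  Y=(-0.120465, 0.000000)  product (-0.002775, 0.000000)
  m=+1: Y*=(0.119720, 0.306200)  Y=(-0.224625, 0.323310)  product (-0.125889, -0.030073)
  m=+2: Y*=(0.057017, -0.052631)  Y=(-0.139641, -0.375092)  product (-0.027703, -0.014037)
  m=+3: Y*=(0.309587, 0.150566)  Y=(0.177882, 0.045575)  product (0.048208, 0.040892)
  m=+4: Y*=(0.028261, -0.352716)  Y=(-0.033357, 0.028833)  product (0.009227, 0.012581)
Accumulated sum (-0.195091, 0.000000); after 4π/(2l+1) scaling, (-0.272398, 0.000000) ⇒ P_4 = -0.272398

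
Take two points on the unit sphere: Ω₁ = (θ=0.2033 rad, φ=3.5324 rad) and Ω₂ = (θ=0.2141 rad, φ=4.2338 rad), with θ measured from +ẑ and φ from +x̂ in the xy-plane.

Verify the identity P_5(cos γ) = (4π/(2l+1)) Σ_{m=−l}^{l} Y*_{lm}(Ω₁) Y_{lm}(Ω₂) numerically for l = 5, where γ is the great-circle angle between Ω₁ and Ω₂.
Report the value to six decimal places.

Expand P_5 via completeness: Σ_{m} conj(Y_{5,m}) at Ω₁ times Y_{5,m} at Ω₂ —
  term(m=-5) = (-0.000000, 0.000000)   from Y*(Ω₁)=(0.000058, -0.000144), Y(Ω₂)=(-0.000137, -0.000147)
  term(m=-4) = (-0.000007, -0.000002)   from Y*(Ω₁)=(0.000018, 0.002389), Y(Ω₂)=(-0.000984, 0.002752)
  term(m=-3) = (-0.000278, -0.000472)   from Y*(Ω₁)=(-0.008431, -0.020032), Y(Ω₂)=(0.024967, -0.003392)
  term(m=-2) = (0.002961, -0.017461)   from Y*(Ω₁)=(0.090179, 0.089499), Y(Ω₂)=(-0.080268, -0.113965)
  term(m=-1) = (0.157091, -0.132692)   from Y*(Ω₁)=(-0.412162, -0.169810), Y(Ω₂)=(-0.212439, 0.409466)
  term(m=+0) = (0.426792, 0.000000)   from Y*(Ω₁)=(0.666848, -0.000000), Y(Ω₂)=(0.640014, 0.000000)
  term(m=+1) = (0.157091, 0.132692)   from Y*(Ω₁)=(0.412162, -0.169810), Y(Ω₂)=(0.212439, 0.409466)
  term(m=+2) = (0.002961, 0.017461)   from Y*(Ω₁)=(0.090179, -0.089499), Y(Ω₂)=(-0.080268, 0.113965)
  term(m=+3) = (-0.000278, 0.000472)   from Y*(Ω₁)=(0.008431, -0.020032), Y(Ω₂)=(-0.024967, -0.003392)
  term(m=+4) = (-0.000007, 0.000002)   from Y*(Ω₁)=(0.000018, -0.002389), Y(Ω₂)=(-0.000984, -0.002752)
  term(m=+5) = (-0.000000, -0.000000)   from Y*(Ω₁)=(-0.000058, -0.000144), Y(Ω₂)=(0.000137, -0.000147)
Accumulated sum (0.746326, -0.000000); after 4π/(2l+1) scaling, (0.852600, -0.000000) ⇒ P_5 = 0.852600

0.852600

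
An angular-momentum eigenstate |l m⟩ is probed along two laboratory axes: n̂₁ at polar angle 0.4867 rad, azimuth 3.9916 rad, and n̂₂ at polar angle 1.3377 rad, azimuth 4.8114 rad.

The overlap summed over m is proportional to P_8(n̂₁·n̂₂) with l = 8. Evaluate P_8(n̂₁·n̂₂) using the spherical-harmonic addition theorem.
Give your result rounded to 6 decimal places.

-0.031871

Expand P_8 via completeness: Σ_{m} conj(Y_{8,m}) at Ω₁ times Y_{8,m} at Ω₂ —
  m=-8: Y*=0.00103 + 0.00058j  Y=0.29072 - 0.29464j  product 0.00047 - 0.00013j
  m=-7: Y*=-0.00843 + 0.00292j  Y=-0.25114 - 0.30239j  product 0.00300 + 0.00182j
  m=-6: Y*=0.01597 - 0.03910j  Y=0.05283 - 0.03568j  product -0.00055 - 0.00264j
  m=-5: Y*=0.06256 + 0.12553j  Y=-0.17114 - 0.31699j  product 0.02908 - 0.04131j
  m=-4: Y*=-0.31865 - 0.08423j  Y=-0.05656 + 0.02365j  product 0.02002 - 0.00277j
  m=-3: Y*=0.42560 - 0.28593j  Y=-0.09376 - 0.30630j  product -0.12748 - 0.10355j
  m=-2: Y*=-0.05172 + 0.39802j  Y=-0.11238 + 0.02255j  product -0.00316 - 0.04590j
  m=-1: Y*=0.08925 + 0.10160j  Y=-0.02946 - 0.29657j  product 0.02750 - 0.02946j
  m=+0: Y*=-0.45599 + 0.00000j  Y=-0.12969 + 0.00000j  product 0.05914 + 0.00000j
  m=+1: Y*=-0.08925 + 0.10160j  Y=0.02946 - 0.29657j  product 0.02750 + 0.02946j
  m=+2: Y*=-0.05172 - 0.39802j  Y=-0.11238 - 0.02255j  product -0.00316 + 0.04590j
  m=+3: Y*=-0.42560 - 0.28593j  Y=0.09376 - 0.30630j  product -0.12748 + 0.10355j
  m=+4: Y*=-0.31865 + 0.08423j  Y=-0.05656 - 0.02365j  product 0.02002 + 0.00277j
  m=+5: Y*=-0.06256 + 0.12553j  Y=0.17114 - 0.31699j  product 0.02908 + 0.04131j
  m=+6: Y*=0.01597 + 0.03910j  Y=0.05283 + 0.03568j  product -0.00055 + 0.00264j
  m=+7: Y*=0.00843 + 0.00292j  Y=0.25114 - 0.30239j  product 0.00300 - 0.00182j
  m=+8: Y*=0.00103 - 0.00058j  Y=0.29072 + 0.29464j  product 0.00047 + 0.00013j
Σ over m = -0.04312 + 0.00000j; ×(4π/17) → -0.03187 + 0.00000j. Real part: -0.031871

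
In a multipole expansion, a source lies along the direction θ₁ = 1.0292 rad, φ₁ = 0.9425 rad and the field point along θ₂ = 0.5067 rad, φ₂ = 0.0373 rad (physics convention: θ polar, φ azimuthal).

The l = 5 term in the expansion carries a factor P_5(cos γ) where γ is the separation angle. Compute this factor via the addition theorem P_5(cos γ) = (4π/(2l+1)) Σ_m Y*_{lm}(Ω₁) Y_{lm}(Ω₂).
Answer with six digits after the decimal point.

-0.376239

Summing Y*_{l m}(θ₁,φ₁)·Y_{l m}(θ₂,φ₂) over m ∈ [−5, 5]; prefactor 4π/(2·5+1) = 1.142397:
  m=-5: 0.00002 - 0.21442j × 0.01228 - 0.00232j = -0.00050 - 0.00263j  (running Σ = -0.00050 - 0.00263j)
  m=-4: -0.32999 - 0.23979j × 0.07039 - 0.01058j = -0.02576 - 0.01339j  (running Σ = -0.02626 - 0.01602j)
  m=-3: -0.28810 + 0.09359j × 0.23105 - 0.02596j = -0.06413 + 0.02910j  (running Σ = -0.09040 + 0.01308j)
  m=-2: 0.04020 - 0.12370j × 0.45015 - 0.03364j = 0.01393 - 0.05704j  (running Σ = -0.07646 - 0.04395j)
  m=-1: -0.19961 - 0.27475j × 0.39925 - 0.01490j = -0.08379 - 0.10672j  (running Σ = -0.16025 - 0.15067j)
  m=0: 0.05106 + 0.00000j × -0.17325 + 0.00000j = -0.00885 + 0.00000j  (running Σ = -0.16909 - 0.15067j)
  m=1: 0.19961 - 0.27475j × -0.39925 - 0.01490j = -0.08379 + 0.10672j  (running Σ = -0.25288 - 0.04395j)
  m=2: 0.04020 + 0.12370j × 0.45015 + 0.03364j = 0.01393 + 0.05704j  (running Σ = -0.23895 + 0.01308j)
  m=3: 0.28810 + 0.09359j × -0.23105 - 0.02596j = -0.06413 - 0.02910j  (running Σ = -0.30308 - 0.01602j)
  m=4: -0.32999 + 0.23979j × 0.07039 + 0.01058j = -0.02576 + 0.01339j  (running Σ = -0.32885 - 0.00263j)
  m=5: -0.00002 - 0.21442j × -0.01228 - 0.00232j = -0.00050 + 0.00263j  (running Σ = -0.32934 - 0.00000j)
Σ over m = -0.32934 - 0.00000j; ×(4π/11) → -0.37624 - 0.00000j. Real part: -0.376239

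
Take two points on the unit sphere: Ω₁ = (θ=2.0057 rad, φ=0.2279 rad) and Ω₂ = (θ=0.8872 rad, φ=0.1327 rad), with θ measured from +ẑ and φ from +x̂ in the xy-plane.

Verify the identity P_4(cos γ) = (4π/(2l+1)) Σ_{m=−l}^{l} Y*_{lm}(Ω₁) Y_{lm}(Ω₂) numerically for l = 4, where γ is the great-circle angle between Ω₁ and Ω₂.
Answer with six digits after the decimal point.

Addition theorem: P_4(cos γ) = (4π/9) Σ_m Y*_{lm}(Ω₁) Y_{lm}(Ω₂), m = −4…4:
  term(m=-4) = +0.044439+0.017791i   from Y*(Ω₁)=+0.183357+0.236645i, Y(Ω₂)=+0.137895-0.080943i
  term(m=-3) = -0.139054-0.040830i   from Y*(Ω₁)=-0.304955-0.248477i, Y(Ω₂)=+0.339609-0.142824i
  term(m=-2) = +0.023621+0.004553i   from Y*(Ω₁)=+0.059933+0.029381i, Y(Ω₂)=+0.347781-0.094531i
  term(m=-1) = -0.015216-0.001453i   from Y*(Ω₁)=+0.309468+0.071775i, Y(Ω₂)=-0.047692+0.006366i
  term(m=+0) = +0.046483+0.000000i   from Y*(Ω₁)=-0.129324-0.000000i, Y(Ω₂)=-0.359434+0.000000i
  term(m=+1) = -0.015216+0.001453i   from Y*(Ω₁)=-0.309468+0.071775i, Y(Ω₂)=+0.047692+0.006366i
  term(m=+2) = +0.023621-0.004553i   from Y*(Ω₁)=+0.059933-0.029381i, Y(Ω₂)=+0.347781+0.094531i
  term(m=+3) = -0.139054+0.040830i   from Y*(Ω₁)=+0.304955-0.248477i, Y(Ω₂)=-0.339609-0.142824i
  term(m=+4) = +0.044439-0.017791i   from Y*(Ω₁)=+0.183357-0.236645i, Y(Ω₂)=+0.137895+0.080943i
Accumulated sum -0.125938+0.000000i; after 4π/(2l+1) scaling, -0.175842+0.000000i ⇒ P_4 = -0.175842

-0.175842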